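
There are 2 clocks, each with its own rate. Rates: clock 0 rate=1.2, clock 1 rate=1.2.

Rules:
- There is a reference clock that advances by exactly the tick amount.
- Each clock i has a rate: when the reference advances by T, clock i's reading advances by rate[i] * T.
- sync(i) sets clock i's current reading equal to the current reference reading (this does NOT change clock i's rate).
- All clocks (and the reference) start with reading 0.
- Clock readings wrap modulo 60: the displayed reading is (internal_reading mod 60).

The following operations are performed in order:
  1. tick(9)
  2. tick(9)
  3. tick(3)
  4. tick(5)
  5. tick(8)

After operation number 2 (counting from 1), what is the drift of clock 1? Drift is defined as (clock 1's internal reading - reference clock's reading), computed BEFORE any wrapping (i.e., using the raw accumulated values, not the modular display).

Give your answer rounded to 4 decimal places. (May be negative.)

After op 1 tick(9): ref=9.0000 raw=[10.8000 10.8000]
After op 2 tick(9): ref=18.0000 raw=[21.6000 21.6000]
Drift of clock 1 after op 2: 21.6000 - 18.0000 = 3.6000

Answer: 3.6000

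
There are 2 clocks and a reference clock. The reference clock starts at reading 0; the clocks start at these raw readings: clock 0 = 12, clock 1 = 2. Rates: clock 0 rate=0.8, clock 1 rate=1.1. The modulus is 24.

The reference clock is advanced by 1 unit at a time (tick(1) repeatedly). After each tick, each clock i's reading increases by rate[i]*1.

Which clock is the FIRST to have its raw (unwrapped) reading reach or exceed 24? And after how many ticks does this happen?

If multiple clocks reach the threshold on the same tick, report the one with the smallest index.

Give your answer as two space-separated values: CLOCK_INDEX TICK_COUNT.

Answer: 0 15

Derivation:
clock 0: start=12, rate=0.8, needs 24-12 = 12; ticks = ceil(12/0.8) = ceil(15.0000) = 15; reading at tick 15 = 12 + 0.8*15 = 24.0000
clock 1: start=2, rate=1.1, needs 24-2 = 22; ticks = ceil(22/1.1) = ceil(20.0000) = 20; reading at tick 20 = 2 + 1.1*20 = 24.0000
Minimum tick count = 15; winners = [0]; smallest index = 0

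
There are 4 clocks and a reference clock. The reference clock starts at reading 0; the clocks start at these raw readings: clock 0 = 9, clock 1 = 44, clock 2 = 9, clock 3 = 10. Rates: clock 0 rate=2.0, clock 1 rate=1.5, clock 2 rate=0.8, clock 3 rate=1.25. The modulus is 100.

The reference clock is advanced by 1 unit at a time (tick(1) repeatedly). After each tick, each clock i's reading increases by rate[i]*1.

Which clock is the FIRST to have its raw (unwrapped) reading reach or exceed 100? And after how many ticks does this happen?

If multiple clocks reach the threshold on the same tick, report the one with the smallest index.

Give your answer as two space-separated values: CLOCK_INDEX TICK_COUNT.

Answer: 1 38

Derivation:
clock 0: start=9, rate=2.0, needs 100-9 = 91; ticks = ceil(91/2.0) = ceil(45.5000) = 46; reading at tick 46 = 9 + 2.0*46 = 101.0000
clock 1: start=44, rate=1.5, needs 100-44 = 56; ticks = ceil(56/1.5) = ceil(37.3333) = 38; reading at tick 38 = 44 + 1.5*38 = 101.0000
clock 2: start=9, rate=0.8, needs 100-9 = 91; ticks = ceil(91/0.8) = ceil(113.7500) = 114; reading at tick 114 = 9 + 0.8*114 = 100.2000
clock 3: start=10, rate=1.25, needs 100-10 = 90; ticks = ceil(90/1.25) = ceil(72.0000) = 72; reading at tick 72 = 10 + 1.25*72 = 100.0000
Minimum tick count = 38; winners = [1]; smallest index = 1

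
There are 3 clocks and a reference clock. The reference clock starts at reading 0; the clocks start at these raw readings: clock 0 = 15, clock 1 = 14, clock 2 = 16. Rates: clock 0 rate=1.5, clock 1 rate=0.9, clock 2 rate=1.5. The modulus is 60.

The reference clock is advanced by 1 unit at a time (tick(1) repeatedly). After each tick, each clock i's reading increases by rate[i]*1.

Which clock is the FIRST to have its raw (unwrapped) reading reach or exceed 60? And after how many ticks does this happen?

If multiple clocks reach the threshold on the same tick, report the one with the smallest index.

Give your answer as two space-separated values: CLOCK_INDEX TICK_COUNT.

Answer: 0 30

Derivation:
clock 0: start=15, rate=1.5, needs 60-15 = 45; ticks = ceil(45/1.5) = ceil(30.0000) = 30; reading at tick 30 = 15 + 1.5*30 = 60.0000
clock 1: start=14, rate=0.9, needs 60-14 = 46; ticks = ceil(46/0.9) = ceil(51.1111) = 52; reading at tick 52 = 14 + 0.9*52 = 60.8000
clock 2: start=16, rate=1.5, needs 60-16 = 44; ticks = ceil(44/1.5) = ceil(29.3333) = 30; reading at tick 30 = 16 + 1.5*30 = 61.0000
Minimum tick count = 30; winners = [0, 2]; smallest index = 0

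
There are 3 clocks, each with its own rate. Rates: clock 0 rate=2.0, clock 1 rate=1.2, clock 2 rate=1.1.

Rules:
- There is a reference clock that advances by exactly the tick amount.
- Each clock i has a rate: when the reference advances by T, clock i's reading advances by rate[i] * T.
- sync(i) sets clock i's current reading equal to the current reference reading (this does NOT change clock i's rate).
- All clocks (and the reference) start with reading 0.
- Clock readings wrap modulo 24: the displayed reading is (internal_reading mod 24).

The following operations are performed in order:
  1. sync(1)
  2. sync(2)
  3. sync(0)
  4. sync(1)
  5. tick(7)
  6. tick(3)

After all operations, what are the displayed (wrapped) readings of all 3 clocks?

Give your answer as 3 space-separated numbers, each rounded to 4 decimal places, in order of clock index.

After op 1 sync(1): ref=0.0000 raw=[0.0000 0.0000 0.0000]
After op 2 sync(2): ref=0.0000 raw=[0.0000 0.0000 0.0000]
After op 3 sync(0): ref=0.0000 raw=[0.0000 0.0000 0.0000]
After op 4 sync(1): ref=0.0000 raw=[0.0000 0.0000 0.0000]
After op 5 tick(7): ref=7.0000 raw=[14.0000 8.4000 7.7000]
After op 6 tick(3): ref=10.0000 raw=[20.0000 12.0000 11.0000]
Wrap final raw readings (mod 24): 20.0000 mod 24 = 20.0000; 12.0000 mod 24 = 12.0000; 11.0000 mod 24 = 11.0000

Answer: 20.0000 12.0000 11.0000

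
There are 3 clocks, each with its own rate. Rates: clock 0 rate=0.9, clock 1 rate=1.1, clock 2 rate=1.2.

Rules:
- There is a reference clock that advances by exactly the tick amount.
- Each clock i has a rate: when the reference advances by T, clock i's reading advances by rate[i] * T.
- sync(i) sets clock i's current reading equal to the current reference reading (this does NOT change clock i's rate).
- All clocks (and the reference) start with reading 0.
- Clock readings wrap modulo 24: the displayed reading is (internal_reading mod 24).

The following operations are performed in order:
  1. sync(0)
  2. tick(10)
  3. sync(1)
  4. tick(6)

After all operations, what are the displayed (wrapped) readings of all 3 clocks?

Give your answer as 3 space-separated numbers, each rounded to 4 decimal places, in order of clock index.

After op 1 sync(0): ref=0.0000 raw=[0.0000 0.0000 0.0000]
After op 2 tick(10): ref=10.0000 raw=[9.0000 11.0000 12.0000]
After op 3 sync(1): ref=10.0000 raw=[9.0000 10.0000 12.0000]
After op 4 tick(6): ref=16.0000 raw=[14.4000 16.6000 19.2000]
Wrap final raw readings (mod 24): 14.4000 mod 24 = 14.4000; 16.6000 mod 24 = 16.6000; 19.2000 mod 24 = 19.2000

Answer: 14.4000 16.6000 19.2000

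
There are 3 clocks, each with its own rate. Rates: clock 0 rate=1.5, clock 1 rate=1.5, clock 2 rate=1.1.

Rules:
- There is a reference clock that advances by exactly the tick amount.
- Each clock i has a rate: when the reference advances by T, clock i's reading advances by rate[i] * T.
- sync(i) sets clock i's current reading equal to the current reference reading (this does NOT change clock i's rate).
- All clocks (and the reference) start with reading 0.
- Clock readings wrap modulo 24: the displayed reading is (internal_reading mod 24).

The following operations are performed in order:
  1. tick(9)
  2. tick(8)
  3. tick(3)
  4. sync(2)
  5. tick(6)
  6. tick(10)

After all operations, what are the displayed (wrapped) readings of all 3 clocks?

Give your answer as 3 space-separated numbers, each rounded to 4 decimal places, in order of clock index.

After op 1 tick(9): ref=9.0000 raw=[13.5000 13.5000 9.9000]
After op 2 tick(8): ref=17.0000 raw=[25.5000 25.5000 18.7000]
After op 3 tick(3): ref=20.0000 raw=[30.0000 30.0000 22.0000]
After op 4 sync(2): ref=20.0000 raw=[30.0000 30.0000 20.0000]
After op 5 tick(6): ref=26.0000 raw=[39.0000 39.0000 26.6000]
After op 6 tick(10): ref=36.0000 raw=[54.0000 54.0000 37.6000]
Wrap final raw readings (mod 24): 54.0000 mod 24 = 6.0000; 54.0000 mod 24 = 6.0000; 37.6000 mod 24 = 13.6000

Answer: 6.0000 6.0000 13.6000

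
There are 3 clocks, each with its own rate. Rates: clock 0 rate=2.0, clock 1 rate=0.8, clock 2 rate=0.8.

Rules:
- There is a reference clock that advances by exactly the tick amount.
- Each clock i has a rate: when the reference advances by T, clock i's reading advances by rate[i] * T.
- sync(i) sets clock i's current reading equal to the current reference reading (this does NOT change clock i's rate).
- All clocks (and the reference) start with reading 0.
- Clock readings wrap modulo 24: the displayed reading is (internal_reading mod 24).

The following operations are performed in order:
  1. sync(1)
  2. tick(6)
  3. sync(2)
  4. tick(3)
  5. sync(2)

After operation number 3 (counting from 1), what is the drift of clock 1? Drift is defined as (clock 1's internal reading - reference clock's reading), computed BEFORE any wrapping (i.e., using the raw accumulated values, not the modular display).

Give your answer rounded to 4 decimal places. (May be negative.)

After op 1 sync(1): ref=0.0000 raw=[0.0000 0.0000 0.0000]
After op 2 tick(6): ref=6.0000 raw=[12.0000 4.8000 4.8000]
After op 3 sync(2): ref=6.0000 raw=[12.0000 4.8000 6.0000]
Drift of clock 1 after op 3: 4.8000 - 6.0000 = -1.2000

Answer: -1.2000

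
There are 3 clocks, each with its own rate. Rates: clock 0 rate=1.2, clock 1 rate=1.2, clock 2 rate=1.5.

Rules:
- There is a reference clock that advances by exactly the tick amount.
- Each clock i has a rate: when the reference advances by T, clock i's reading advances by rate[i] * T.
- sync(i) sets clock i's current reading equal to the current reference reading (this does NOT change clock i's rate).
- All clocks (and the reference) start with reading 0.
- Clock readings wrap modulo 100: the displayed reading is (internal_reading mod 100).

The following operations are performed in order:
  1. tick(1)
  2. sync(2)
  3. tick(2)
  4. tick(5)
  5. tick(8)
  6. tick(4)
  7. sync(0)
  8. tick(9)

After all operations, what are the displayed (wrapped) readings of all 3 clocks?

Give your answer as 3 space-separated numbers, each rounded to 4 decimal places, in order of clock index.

Answer: 30.8000 34.8000 43.0000

Derivation:
After op 1 tick(1): ref=1.0000 raw=[1.2000 1.2000 1.5000]
After op 2 sync(2): ref=1.0000 raw=[1.2000 1.2000 1.0000]
After op 3 tick(2): ref=3.0000 raw=[3.6000 3.6000 4.0000]
After op 4 tick(5): ref=8.0000 raw=[9.6000 9.6000 11.5000]
After op 5 tick(8): ref=16.0000 raw=[19.2000 19.2000 23.5000]
After op 6 tick(4): ref=20.0000 raw=[24.0000 24.0000 29.5000]
After op 7 sync(0): ref=20.0000 raw=[20.0000 24.0000 29.5000]
After op 8 tick(9): ref=29.0000 raw=[30.8000 34.8000 43.0000]
Wrap final raw readings (mod 100): 30.8000 mod 100 = 30.8000; 34.8000 mod 100 = 34.8000; 43.0000 mod 100 = 43.0000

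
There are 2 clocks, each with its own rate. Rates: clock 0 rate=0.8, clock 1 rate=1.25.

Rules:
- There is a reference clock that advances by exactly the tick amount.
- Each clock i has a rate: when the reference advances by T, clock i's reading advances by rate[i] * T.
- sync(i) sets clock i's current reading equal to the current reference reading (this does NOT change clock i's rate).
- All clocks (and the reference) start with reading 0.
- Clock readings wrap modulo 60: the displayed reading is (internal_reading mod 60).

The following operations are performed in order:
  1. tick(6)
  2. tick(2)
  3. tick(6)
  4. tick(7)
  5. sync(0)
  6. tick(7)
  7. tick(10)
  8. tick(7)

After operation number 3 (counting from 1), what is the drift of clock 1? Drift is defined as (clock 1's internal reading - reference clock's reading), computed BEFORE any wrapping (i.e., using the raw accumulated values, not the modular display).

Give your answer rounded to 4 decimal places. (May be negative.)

Answer: 3.5000

Derivation:
After op 1 tick(6): ref=6.0000 raw=[4.8000 7.5000]
After op 2 tick(2): ref=8.0000 raw=[6.4000 10.0000]
After op 3 tick(6): ref=14.0000 raw=[11.2000 17.5000]
Drift of clock 1 after op 3: 17.5000 - 14.0000 = 3.5000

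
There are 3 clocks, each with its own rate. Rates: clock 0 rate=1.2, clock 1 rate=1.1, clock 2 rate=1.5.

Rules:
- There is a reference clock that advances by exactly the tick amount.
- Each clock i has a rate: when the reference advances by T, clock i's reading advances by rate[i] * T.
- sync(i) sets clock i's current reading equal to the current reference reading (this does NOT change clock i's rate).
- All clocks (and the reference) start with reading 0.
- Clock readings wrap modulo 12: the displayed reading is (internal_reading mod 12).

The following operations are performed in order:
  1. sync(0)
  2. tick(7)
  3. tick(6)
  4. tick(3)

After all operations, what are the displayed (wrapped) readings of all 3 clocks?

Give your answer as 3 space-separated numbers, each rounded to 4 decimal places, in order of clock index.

Answer: 7.2000 5.6000 0.0000

Derivation:
After op 1 sync(0): ref=0.0000 raw=[0.0000 0.0000 0.0000]
After op 2 tick(7): ref=7.0000 raw=[8.4000 7.7000 10.5000]
After op 3 tick(6): ref=13.0000 raw=[15.6000 14.3000 19.5000]
After op 4 tick(3): ref=16.0000 raw=[19.2000 17.6000 24.0000]
Wrap final raw readings (mod 12): 19.2000 mod 12 = 7.2000; 17.6000 mod 12 = 5.6000; 24.0000 mod 12 = 0.0000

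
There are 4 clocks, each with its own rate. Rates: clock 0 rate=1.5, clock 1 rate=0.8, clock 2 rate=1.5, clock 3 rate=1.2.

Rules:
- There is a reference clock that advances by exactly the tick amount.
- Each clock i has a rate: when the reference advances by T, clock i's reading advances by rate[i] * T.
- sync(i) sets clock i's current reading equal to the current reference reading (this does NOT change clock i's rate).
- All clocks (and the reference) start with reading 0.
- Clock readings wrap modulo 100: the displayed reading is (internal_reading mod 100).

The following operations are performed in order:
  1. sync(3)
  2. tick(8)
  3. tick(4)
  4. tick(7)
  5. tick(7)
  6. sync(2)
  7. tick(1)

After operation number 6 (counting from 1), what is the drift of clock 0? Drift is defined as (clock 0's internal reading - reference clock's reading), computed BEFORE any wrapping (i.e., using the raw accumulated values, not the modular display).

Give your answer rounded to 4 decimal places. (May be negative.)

After op 1 sync(3): ref=0.0000 raw=[0.0000 0.0000 0.0000 0.0000]
After op 2 tick(8): ref=8.0000 raw=[12.0000 6.4000 12.0000 9.6000]
After op 3 tick(4): ref=12.0000 raw=[18.0000 9.6000 18.0000 14.4000]
After op 4 tick(7): ref=19.0000 raw=[28.5000 15.2000 28.5000 22.8000]
After op 5 tick(7): ref=26.0000 raw=[39.0000 20.8000 39.0000 31.2000]
After op 6 sync(2): ref=26.0000 raw=[39.0000 20.8000 26.0000 31.2000]
Drift of clock 0 after op 6: 39.0000 - 26.0000 = 13.0000

Answer: 13.0000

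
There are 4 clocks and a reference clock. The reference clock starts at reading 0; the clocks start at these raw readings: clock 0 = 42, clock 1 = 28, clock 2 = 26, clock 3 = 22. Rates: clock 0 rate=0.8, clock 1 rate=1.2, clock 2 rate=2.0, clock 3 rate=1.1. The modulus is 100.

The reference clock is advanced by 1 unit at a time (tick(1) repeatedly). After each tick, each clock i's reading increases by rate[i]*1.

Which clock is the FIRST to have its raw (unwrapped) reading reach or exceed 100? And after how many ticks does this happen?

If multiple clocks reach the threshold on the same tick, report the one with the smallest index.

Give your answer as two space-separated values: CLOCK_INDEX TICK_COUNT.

Answer: 2 37

Derivation:
clock 0: start=42, rate=0.8, needs 100-42 = 58; ticks = ceil(58/0.8) = ceil(72.5000) = 73; reading at tick 73 = 42 + 0.8*73 = 100.4000
clock 1: start=28, rate=1.2, needs 100-28 = 72; ticks = ceil(72/1.2) = ceil(60.0000) = 60; reading at tick 60 = 28 + 1.2*60 = 100.0000
clock 2: start=26, rate=2.0, needs 100-26 = 74; ticks = ceil(74/2.0) = ceil(37.0000) = 37; reading at tick 37 = 26 + 2.0*37 = 100.0000
clock 3: start=22, rate=1.1, needs 100-22 = 78; ticks = ceil(78/1.1) = ceil(70.9091) = 71; reading at tick 71 = 22 + 1.1*71 = 100.1000
Minimum tick count = 37; winners = [2]; smallest index = 2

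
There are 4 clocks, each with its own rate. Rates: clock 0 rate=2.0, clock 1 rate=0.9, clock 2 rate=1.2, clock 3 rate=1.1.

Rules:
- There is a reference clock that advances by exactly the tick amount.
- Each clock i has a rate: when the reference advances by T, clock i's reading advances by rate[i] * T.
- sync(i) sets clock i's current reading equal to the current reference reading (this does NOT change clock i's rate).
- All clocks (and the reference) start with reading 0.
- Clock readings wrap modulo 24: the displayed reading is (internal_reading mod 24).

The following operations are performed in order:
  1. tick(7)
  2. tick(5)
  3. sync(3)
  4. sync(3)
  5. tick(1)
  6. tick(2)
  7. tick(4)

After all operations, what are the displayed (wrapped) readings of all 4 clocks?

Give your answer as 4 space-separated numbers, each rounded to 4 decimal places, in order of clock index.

After op 1 tick(7): ref=7.0000 raw=[14.0000 6.3000 8.4000 7.7000]
After op 2 tick(5): ref=12.0000 raw=[24.0000 10.8000 14.4000 13.2000]
After op 3 sync(3): ref=12.0000 raw=[24.0000 10.8000 14.4000 12.0000]
After op 4 sync(3): ref=12.0000 raw=[24.0000 10.8000 14.4000 12.0000]
After op 5 tick(1): ref=13.0000 raw=[26.0000 11.7000 15.6000 13.1000]
After op 6 tick(2): ref=15.0000 raw=[30.0000 13.5000 18.0000 15.3000]
After op 7 tick(4): ref=19.0000 raw=[38.0000 17.1000 22.8000 19.7000]
Wrap final raw readings (mod 24): 38.0000 mod 24 = 14.0000; 17.1000 mod 24 = 17.1000; 22.8000 mod 24 = 22.8000; 19.7000 mod 24 = 19.7000

Answer: 14.0000 17.1000 22.8000 19.7000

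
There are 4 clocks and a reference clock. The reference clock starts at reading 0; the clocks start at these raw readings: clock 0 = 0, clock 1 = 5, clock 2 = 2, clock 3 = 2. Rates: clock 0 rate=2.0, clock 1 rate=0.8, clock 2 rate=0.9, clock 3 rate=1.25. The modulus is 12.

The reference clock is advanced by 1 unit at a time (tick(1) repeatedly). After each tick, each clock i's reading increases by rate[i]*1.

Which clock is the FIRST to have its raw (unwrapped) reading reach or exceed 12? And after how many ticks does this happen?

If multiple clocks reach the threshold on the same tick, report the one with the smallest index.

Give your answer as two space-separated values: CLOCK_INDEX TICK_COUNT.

clock 0: start=0, rate=2.0, needs 12-0 = 12; ticks = ceil(12/2.0) = ceil(6.0000) = 6; reading at tick 6 = 0 + 2.0*6 = 12.0000
clock 1: start=5, rate=0.8, needs 12-5 = 7; ticks = ceil(7/0.8) = ceil(8.7500) = 9; reading at tick 9 = 5 + 0.8*9 = 12.2000
clock 2: start=2, rate=0.9, needs 12-2 = 10; ticks = ceil(10/0.9) = ceil(11.1111) = 12; reading at tick 12 = 2 + 0.9*12 = 12.8000
clock 3: start=2, rate=1.25, needs 12-2 = 10; ticks = ceil(10/1.25) = ceil(8.0000) = 8; reading at tick 8 = 2 + 1.25*8 = 12.0000
Minimum tick count = 6; winners = [0]; smallest index = 0

Answer: 0 6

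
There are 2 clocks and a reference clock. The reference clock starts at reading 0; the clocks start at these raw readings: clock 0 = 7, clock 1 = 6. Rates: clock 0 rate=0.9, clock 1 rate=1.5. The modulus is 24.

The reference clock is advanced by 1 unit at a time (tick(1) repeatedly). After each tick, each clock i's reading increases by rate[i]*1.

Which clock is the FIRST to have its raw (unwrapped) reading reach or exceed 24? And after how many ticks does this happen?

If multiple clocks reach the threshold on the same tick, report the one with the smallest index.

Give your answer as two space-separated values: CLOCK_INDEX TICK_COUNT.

clock 0: start=7, rate=0.9, needs 24-7 = 17; ticks = ceil(17/0.9) = ceil(18.8889) = 19; reading at tick 19 = 7 + 0.9*19 = 24.1000
clock 1: start=6, rate=1.5, needs 24-6 = 18; ticks = ceil(18/1.5) = ceil(12.0000) = 12; reading at tick 12 = 6 + 1.5*12 = 24.0000
Minimum tick count = 12; winners = [1]; smallest index = 1

Answer: 1 12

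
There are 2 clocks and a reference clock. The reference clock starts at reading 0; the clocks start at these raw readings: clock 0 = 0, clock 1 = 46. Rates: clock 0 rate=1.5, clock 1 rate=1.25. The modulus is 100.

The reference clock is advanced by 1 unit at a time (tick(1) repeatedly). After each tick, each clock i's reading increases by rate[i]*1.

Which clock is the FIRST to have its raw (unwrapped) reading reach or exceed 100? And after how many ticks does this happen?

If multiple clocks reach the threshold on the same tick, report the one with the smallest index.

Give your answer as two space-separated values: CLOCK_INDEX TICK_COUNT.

clock 0: start=0, rate=1.5, needs 100-0 = 100; ticks = ceil(100/1.5) = ceil(66.6667) = 67; reading at tick 67 = 0 + 1.5*67 = 100.5000
clock 1: start=46, rate=1.25, needs 100-46 = 54; ticks = ceil(54/1.25) = ceil(43.2000) = 44; reading at tick 44 = 46 + 1.25*44 = 101.0000
Minimum tick count = 44; winners = [1]; smallest index = 1

Answer: 1 44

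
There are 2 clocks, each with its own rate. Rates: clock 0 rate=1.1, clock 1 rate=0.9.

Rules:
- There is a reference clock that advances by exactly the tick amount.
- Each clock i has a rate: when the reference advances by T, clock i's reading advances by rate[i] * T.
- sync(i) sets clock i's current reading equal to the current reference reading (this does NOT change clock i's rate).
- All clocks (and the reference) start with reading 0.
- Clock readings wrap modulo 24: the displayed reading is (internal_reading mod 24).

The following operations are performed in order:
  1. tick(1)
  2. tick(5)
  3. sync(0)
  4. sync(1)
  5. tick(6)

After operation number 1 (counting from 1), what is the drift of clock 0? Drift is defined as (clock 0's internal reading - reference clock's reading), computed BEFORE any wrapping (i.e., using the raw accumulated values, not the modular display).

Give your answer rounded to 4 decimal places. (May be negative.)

Answer: 0.1000

Derivation:
After op 1 tick(1): ref=1.0000 raw=[1.1000 0.9000]
Drift of clock 0 after op 1: 1.1000 - 1.0000 = 0.1000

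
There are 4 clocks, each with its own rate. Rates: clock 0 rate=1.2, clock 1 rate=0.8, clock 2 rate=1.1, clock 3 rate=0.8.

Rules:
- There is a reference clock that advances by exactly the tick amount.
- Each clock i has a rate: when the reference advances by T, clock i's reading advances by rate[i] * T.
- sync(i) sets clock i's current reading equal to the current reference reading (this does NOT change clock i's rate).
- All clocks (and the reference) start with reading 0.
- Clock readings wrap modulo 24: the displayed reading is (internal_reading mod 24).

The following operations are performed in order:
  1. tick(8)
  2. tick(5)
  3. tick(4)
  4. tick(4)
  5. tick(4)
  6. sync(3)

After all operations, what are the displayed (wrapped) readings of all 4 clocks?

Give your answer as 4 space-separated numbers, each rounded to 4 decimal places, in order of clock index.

Answer: 6.0000 20.0000 3.5000 1.0000

Derivation:
After op 1 tick(8): ref=8.0000 raw=[9.6000 6.4000 8.8000 6.4000]
After op 2 tick(5): ref=13.0000 raw=[15.6000 10.4000 14.3000 10.4000]
After op 3 tick(4): ref=17.0000 raw=[20.4000 13.6000 18.7000 13.6000]
After op 4 tick(4): ref=21.0000 raw=[25.2000 16.8000 23.1000 16.8000]
After op 5 tick(4): ref=25.0000 raw=[30.0000 20.0000 27.5000 20.0000]
After op 6 sync(3): ref=25.0000 raw=[30.0000 20.0000 27.5000 25.0000]
Wrap final raw readings (mod 24): 30.0000 mod 24 = 6.0000; 20.0000 mod 24 = 20.0000; 27.5000 mod 24 = 3.5000; 25.0000 mod 24 = 1.0000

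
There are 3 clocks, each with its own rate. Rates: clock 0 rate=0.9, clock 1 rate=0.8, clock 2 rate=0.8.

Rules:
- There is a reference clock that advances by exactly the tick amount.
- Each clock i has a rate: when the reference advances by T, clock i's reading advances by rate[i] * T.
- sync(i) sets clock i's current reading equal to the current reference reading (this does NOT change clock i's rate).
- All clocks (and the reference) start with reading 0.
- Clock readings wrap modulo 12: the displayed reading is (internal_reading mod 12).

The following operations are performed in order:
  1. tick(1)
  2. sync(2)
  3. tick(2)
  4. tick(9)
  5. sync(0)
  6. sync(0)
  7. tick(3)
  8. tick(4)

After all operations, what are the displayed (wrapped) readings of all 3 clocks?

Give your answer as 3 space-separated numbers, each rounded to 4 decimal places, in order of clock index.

Answer: 6.3000 3.2000 3.4000

Derivation:
After op 1 tick(1): ref=1.0000 raw=[0.9000 0.8000 0.8000]
After op 2 sync(2): ref=1.0000 raw=[0.9000 0.8000 1.0000]
After op 3 tick(2): ref=3.0000 raw=[2.7000 2.4000 2.6000]
After op 4 tick(9): ref=12.0000 raw=[10.8000 9.6000 9.8000]
After op 5 sync(0): ref=12.0000 raw=[12.0000 9.6000 9.8000]
After op 6 sync(0): ref=12.0000 raw=[12.0000 9.6000 9.8000]
After op 7 tick(3): ref=15.0000 raw=[14.7000 12.0000 12.2000]
After op 8 tick(4): ref=19.0000 raw=[18.3000 15.2000 15.4000]
Wrap final raw readings (mod 12): 18.3000 mod 12 = 6.3000; 15.2000 mod 12 = 3.2000; 15.4000 mod 12 = 3.4000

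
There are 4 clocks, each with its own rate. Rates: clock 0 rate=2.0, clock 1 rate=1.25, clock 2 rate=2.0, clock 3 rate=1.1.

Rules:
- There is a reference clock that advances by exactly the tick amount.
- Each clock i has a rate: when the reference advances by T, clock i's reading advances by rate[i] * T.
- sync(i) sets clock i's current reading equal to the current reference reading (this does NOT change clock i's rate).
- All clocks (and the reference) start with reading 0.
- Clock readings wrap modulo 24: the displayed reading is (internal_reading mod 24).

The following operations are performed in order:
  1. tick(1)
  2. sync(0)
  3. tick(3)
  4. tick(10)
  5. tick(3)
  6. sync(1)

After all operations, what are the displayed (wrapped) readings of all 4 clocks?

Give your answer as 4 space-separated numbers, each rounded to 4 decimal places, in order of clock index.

Answer: 9.0000 17.0000 10.0000 18.7000

Derivation:
After op 1 tick(1): ref=1.0000 raw=[2.0000 1.2500 2.0000 1.1000]
After op 2 sync(0): ref=1.0000 raw=[1.0000 1.2500 2.0000 1.1000]
After op 3 tick(3): ref=4.0000 raw=[7.0000 5.0000 8.0000 4.4000]
After op 4 tick(10): ref=14.0000 raw=[27.0000 17.5000 28.0000 15.4000]
After op 5 tick(3): ref=17.0000 raw=[33.0000 21.2500 34.0000 18.7000]
After op 6 sync(1): ref=17.0000 raw=[33.0000 17.0000 34.0000 18.7000]
Wrap final raw readings (mod 24): 33.0000 mod 24 = 9.0000; 17.0000 mod 24 = 17.0000; 34.0000 mod 24 = 10.0000; 18.7000 mod 24 = 18.7000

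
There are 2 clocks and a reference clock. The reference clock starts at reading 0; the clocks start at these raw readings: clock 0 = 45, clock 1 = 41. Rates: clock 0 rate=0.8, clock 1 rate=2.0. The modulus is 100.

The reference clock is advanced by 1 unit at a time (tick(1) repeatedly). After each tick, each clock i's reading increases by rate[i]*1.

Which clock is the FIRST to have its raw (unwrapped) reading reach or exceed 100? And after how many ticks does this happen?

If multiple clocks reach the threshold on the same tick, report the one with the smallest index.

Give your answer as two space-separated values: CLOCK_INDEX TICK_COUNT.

clock 0: start=45, rate=0.8, needs 100-45 = 55; ticks = ceil(55/0.8) = ceil(68.7500) = 69; reading at tick 69 = 45 + 0.8*69 = 100.2000
clock 1: start=41, rate=2.0, needs 100-41 = 59; ticks = ceil(59/2.0) = ceil(29.5000) = 30; reading at tick 30 = 41 + 2.0*30 = 101.0000
Minimum tick count = 30; winners = [1]; smallest index = 1

Answer: 1 30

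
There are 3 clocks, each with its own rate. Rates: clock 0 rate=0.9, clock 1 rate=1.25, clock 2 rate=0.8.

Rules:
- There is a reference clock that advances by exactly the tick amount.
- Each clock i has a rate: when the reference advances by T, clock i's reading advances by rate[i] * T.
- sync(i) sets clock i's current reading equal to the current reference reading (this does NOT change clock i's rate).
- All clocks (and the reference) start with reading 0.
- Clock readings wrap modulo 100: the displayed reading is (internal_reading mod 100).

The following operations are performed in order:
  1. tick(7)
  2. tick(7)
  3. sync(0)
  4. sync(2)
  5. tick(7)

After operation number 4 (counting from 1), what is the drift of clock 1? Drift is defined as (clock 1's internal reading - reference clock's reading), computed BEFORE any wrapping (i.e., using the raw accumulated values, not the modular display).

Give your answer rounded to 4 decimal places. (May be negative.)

Answer: 3.5000

Derivation:
After op 1 tick(7): ref=7.0000 raw=[6.3000 8.7500 5.6000]
After op 2 tick(7): ref=14.0000 raw=[12.6000 17.5000 11.2000]
After op 3 sync(0): ref=14.0000 raw=[14.0000 17.5000 11.2000]
After op 4 sync(2): ref=14.0000 raw=[14.0000 17.5000 14.0000]
Drift of clock 1 after op 4: 17.5000 - 14.0000 = 3.5000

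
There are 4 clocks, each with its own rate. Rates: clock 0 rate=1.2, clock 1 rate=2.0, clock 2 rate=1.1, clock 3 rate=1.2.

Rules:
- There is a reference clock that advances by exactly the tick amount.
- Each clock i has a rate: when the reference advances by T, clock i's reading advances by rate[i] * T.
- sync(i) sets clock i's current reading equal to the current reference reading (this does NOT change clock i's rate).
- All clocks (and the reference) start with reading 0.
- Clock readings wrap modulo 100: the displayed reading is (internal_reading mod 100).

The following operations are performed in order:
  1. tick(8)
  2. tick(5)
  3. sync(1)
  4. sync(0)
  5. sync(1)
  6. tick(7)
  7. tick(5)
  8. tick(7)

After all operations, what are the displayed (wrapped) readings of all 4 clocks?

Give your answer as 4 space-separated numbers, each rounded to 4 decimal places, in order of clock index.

Answer: 35.8000 51.0000 35.2000 38.4000

Derivation:
After op 1 tick(8): ref=8.0000 raw=[9.6000 16.0000 8.8000 9.6000]
After op 2 tick(5): ref=13.0000 raw=[15.6000 26.0000 14.3000 15.6000]
After op 3 sync(1): ref=13.0000 raw=[15.6000 13.0000 14.3000 15.6000]
After op 4 sync(0): ref=13.0000 raw=[13.0000 13.0000 14.3000 15.6000]
After op 5 sync(1): ref=13.0000 raw=[13.0000 13.0000 14.3000 15.6000]
After op 6 tick(7): ref=20.0000 raw=[21.4000 27.0000 22.0000 24.0000]
After op 7 tick(5): ref=25.0000 raw=[27.4000 37.0000 27.5000 30.0000]
After op 8 tick(7): ref=32.0000 raw=[35.8000 51.0000 35.2000 38.4000]
Wrap final raw readings (mod 100): 35.8000 mod 100 = 35.8000; 51.0000 mod 100 = 51.0000; 35.2000 mod 100 = 35.2000; 38.4000 mod 100 = 38.4000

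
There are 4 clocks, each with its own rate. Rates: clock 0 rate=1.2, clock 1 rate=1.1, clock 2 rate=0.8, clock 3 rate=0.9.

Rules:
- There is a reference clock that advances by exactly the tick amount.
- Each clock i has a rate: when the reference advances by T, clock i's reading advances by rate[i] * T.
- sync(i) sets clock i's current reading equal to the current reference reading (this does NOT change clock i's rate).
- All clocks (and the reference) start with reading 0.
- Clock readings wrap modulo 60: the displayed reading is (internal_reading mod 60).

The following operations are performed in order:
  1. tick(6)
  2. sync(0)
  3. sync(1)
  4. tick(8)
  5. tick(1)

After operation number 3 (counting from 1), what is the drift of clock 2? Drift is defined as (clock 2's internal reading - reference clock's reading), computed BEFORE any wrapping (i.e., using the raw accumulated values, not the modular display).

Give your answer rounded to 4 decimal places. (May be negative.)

After op 1 tick(6): ref=6.0000 raw=[7.2000 6.6000 4.8000 5.4000]
After op 2 sync(0): ref=6.0000 raw=[6.0000 6.6000 4.8000 5.4000]
After op 3 sync(1): ref=6.0000 raw=[6.0000 6.0000 4.8000 5.4000]
Drift of clock 2 after op 3: 4.8000 - 6.0000 = -1.2000

Answer: -1.2000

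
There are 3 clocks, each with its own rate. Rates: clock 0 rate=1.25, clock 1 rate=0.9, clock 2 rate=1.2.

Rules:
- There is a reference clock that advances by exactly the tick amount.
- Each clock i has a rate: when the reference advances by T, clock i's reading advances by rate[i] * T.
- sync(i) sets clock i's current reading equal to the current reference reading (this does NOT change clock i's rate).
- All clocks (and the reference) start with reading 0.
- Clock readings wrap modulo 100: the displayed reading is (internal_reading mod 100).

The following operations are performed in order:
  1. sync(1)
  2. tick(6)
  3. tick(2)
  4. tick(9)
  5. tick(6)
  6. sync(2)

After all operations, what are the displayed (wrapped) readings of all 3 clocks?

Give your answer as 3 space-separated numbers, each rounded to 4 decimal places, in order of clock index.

After op 1 sync(1): ref=0.0000 raw=[0.0000 0.0000 0.0000]
After op 2 tick(6): ref=6.0000 raw=[7.5000 5.4000 7.2000]
After op 3 tick(2): ref=8.0000 raw=[10.0000 7.2000 9.6000]
After op 4 tick(9): ref=17.0000 raw=[21.2500 15.3000 20.4000]
After op 5 tick(6): ref=23.0000 raw=[28.7500 20.7000 27.6000]
After op 6 sync(2): ref=23.0000 raw=[28.7500 20.7000 23.0000]
Wrap final raw readings (mod 100): 28.7500 mod 100 = 28.7500; 20.7000 mod 100 = 20.7000; 23.0000 mod 100 = 23.0000

Answer: 28.7500 20.7000 23.0000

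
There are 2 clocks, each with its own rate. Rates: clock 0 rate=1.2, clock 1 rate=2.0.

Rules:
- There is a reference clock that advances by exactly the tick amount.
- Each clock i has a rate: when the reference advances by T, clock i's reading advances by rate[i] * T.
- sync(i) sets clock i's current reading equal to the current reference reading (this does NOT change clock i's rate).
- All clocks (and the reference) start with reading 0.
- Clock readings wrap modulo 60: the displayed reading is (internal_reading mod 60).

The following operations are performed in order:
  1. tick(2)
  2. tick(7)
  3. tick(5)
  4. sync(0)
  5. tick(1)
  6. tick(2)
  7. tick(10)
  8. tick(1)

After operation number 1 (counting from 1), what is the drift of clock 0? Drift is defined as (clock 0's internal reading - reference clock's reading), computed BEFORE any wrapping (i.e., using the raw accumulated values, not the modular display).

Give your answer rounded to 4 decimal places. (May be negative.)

Answer: 0.4000

Derivation:
After op 1 tick(2): ref=2.0000 raw=[2.4000 4.0000]
Drift of clock 0 after op 1: 2.4000 - 2.0000 = 0.4000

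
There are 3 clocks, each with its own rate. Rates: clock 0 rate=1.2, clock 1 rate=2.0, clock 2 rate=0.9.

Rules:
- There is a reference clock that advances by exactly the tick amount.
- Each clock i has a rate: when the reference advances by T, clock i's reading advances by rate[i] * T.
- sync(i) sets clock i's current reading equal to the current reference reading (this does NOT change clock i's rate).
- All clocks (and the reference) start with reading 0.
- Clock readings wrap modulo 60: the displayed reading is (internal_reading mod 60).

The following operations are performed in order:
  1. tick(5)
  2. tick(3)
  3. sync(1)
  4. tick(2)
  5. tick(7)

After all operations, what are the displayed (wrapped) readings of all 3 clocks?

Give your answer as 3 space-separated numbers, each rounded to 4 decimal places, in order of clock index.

Answer: 20.4000 26.0000 15.3000

Derivation:
After op 1 tick(5): ref=5.0000 raw=[6.0000 10.0000 4.5000]
After op 2 tick(3): ref=8.0000 raw=[9.6000 16.0000 7.2000]
After op 3 sync(1): ref=8.0000 raw=[9.6000 8.0000 7.2000]
After op 4 tick(2): ref=10.0000 raw=[12.0000 12.0000 9.0000]
After op 5 tick(7): ref=17.0000 raw=[20.4000 26.0000 15.3000]
Wrap final raw readings (mod 60): 20.4000 mod 60 = 20.4000; 26.0000 mod 60 = 26.0000; 15.3000 mod 60 = 15.3000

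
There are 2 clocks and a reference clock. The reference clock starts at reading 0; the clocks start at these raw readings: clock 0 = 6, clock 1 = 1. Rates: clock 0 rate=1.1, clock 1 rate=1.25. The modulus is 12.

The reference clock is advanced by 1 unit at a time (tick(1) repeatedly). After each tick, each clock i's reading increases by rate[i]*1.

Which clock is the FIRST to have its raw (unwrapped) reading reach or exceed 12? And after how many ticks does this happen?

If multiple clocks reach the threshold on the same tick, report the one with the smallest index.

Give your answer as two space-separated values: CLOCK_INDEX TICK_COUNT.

clock 0: start=6, rate=1.1, needs 12-6 = 6; ticks = ceil(6/1.1) = ceil(5.4545) = 6; reading at tick 6 = 6 + 1.1*6 = 12.6000
clock 1: start=1, rate=1.25, needs 12-1 = 11; ticks = ceil(11/1.25) = ceil(8.8000) = 9; reading at tick 9 = 1 + 1.25*9 = 12.2500
Minimum tick count = 6; winners = [0]; smallest index = 0

Answer: 0 6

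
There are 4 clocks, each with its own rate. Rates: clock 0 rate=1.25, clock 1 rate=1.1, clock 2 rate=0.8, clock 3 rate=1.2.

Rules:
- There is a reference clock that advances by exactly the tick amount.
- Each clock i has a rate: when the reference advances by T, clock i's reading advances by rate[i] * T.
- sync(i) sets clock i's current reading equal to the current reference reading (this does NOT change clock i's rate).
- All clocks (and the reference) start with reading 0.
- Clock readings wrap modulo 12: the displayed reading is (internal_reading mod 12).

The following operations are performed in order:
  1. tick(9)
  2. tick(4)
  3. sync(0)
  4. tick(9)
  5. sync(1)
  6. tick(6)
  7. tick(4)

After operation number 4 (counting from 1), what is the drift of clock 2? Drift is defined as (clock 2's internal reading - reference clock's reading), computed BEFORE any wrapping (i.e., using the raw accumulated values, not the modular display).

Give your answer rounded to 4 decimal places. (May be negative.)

Answer: -4.4000

Derivation:
After op 1 tick(9): ref=9.0000 raw=[11.2500 9.9000 7.2000 10.8000]
After op 2 tick(4): ref=13.0000 raw=[16.2500 14.3000 10.4000 15.6000]
After op 3 sync(0): ref=13.0000 raw=[13.0000 14.3000 10.4000 15.6000]
After op 4 tick(9): ref=22.0000 raw=[24.2500 24.2000 17.6000 26.4000]
Drift of clock 2 after op 4: 17.6000 - 22.0000 = -4.4000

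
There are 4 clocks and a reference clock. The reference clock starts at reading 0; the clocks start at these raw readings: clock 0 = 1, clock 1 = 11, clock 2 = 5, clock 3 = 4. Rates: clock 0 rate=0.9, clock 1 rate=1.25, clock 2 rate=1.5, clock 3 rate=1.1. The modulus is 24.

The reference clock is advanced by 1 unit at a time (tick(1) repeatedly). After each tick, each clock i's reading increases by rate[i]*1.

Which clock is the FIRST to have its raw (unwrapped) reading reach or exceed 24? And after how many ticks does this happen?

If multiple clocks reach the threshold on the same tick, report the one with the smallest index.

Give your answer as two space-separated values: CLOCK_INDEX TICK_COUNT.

clock 0: start=1, rate=0.9, needs 24-1 = 23; ticks = ceil(23/0.9) = ceil(25.5556) = 26; reading at tick 26 = 1 + 0.9*26 = 24.4000
clock 1: start=11, rate=1.25, needs 24-11 = 13; ticks = ceil(13/1.25) = ceil(10.4000) = 11; reading at tick 11 = 11 + 1.25*11 = 24.7500
clock 2: start=5, rate=1.5, needs 24-5 = 19; ticks = ceil(19/1.5) = ceil(12.6667) = 13; reading at tick 13 = 5 + 1.5*13 = 24.5000
clock 3: start=4, rate=1.1, needs 24-4 = 20; ticks = ceil(20/1.1) = ceil(18.1818) = 19; reading at tick 19 = 4 + 1.1*19 = 24.9000
Minimum tick count = 11; winners = [1]; smallest index = 1

Answer: 1 11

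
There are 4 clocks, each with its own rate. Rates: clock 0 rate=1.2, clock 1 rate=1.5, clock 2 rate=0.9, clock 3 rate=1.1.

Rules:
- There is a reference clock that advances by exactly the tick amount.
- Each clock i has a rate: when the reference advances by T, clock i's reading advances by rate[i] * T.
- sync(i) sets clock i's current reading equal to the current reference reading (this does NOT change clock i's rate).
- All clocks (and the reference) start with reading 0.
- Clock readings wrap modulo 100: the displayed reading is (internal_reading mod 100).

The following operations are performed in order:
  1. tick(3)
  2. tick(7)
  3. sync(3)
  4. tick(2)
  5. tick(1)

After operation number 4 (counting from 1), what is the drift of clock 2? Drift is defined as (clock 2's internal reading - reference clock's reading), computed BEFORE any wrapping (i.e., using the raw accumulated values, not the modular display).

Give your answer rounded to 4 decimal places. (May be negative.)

Answer: -1.2000

Derivation:
After op 1 tick(3): ref=3.0000 raw=[3.6000 4.5000 2.7000 3.3000]
After op 2 tick(7): ref=10.0000 raw=[12.0000 15.0000 9.0000 11.0000]
After op 3 sync(3): ref=10.0000 raw=[12.0000 15.0000 9.0000 10.0000]
After op 4 tick(2): ref=12.0000 raw=[14.4000 18.0000 10.8000 12.2000]
Drift of clock 2 after op 4: 10.8000 - 12.0000 = -1.2000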